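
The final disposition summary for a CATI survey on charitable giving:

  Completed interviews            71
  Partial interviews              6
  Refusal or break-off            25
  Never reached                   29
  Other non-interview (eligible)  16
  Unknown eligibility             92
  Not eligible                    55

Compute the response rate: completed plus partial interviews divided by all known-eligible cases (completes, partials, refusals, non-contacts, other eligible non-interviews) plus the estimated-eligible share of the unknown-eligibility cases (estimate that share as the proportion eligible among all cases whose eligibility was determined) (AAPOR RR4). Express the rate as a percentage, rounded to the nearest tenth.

36.0%

Numerator: 71 + 6 = 77
Eligible (known): 71 + 6 + 25 + 29 + 16 = 147
e = 147 / (147 + 55) = 147 / 202 = 0.7277
Eligible share of unknowns: 0.7277 × 92 = 66.95
Denom: 147 + 66.95 = 213.95
RR4 = 77 / 213.95 = 0.3599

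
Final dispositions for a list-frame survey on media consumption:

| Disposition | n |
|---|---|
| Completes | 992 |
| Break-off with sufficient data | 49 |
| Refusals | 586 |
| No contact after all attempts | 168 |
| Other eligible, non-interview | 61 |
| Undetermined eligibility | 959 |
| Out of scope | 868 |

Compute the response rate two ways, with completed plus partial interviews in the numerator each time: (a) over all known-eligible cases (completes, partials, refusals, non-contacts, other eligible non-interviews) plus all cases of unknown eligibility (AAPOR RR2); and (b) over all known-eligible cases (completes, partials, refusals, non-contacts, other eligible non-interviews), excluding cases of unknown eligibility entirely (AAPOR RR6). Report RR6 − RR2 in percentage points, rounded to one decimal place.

19.1

Num → 992 + 49 = 1041
Base → 992 + 49 + 586 + 168 + 61 + 959 = 2815
RR2 = 1041 / 2815 = 0.3698
Base → 992 + 49 + 586 + 168 + 61 = 1856
RR6 = 1041 / 1856 = 0.5609
Difference = 56.09 − 36.98 = 19.11 percentage points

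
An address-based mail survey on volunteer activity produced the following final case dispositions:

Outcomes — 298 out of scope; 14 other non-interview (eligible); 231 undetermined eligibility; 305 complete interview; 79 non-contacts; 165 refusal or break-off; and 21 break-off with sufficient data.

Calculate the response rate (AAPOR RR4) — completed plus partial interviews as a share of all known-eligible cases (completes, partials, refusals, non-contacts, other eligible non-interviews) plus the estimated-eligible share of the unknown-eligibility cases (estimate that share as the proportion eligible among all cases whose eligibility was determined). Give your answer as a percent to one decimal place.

44.2%

Num = 305 + 21 = 326
Known eligible = 305 + 21 + 165 + 79 + 14 = 584
e = 584 / (584 + 298) = 584 / 882 = 0.6621
Eligible share of unknowns = 0.6621 × 231 = 152.95
Base = 584 + 152.95 = 736.95
RR4 = 326 / 736.95 = 0.4424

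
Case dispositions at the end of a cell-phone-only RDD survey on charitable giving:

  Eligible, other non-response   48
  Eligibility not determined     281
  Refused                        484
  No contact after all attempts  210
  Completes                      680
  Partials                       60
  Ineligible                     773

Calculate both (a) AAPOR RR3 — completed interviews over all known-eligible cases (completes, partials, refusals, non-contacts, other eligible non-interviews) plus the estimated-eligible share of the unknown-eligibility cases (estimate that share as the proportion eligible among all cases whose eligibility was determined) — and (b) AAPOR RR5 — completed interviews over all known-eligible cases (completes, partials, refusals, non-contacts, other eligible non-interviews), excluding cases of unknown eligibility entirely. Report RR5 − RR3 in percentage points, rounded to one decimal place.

Num = 680
Known eligible = 680 + 60 + 484 + 210 + 48 = 1482
e = 1482 / (1482 + 773) = 1482 / 2255 = 0.6572
Estimated eligible among unknowns = 0.6572 × 281 = 184.67
Denom = 1482 + 184.67 = 1666.67
RR3 = 680 / 1666.67 = 0.4080
Denom = 680 + 60 + 484 + 210 + 48 = 1482
RR5 = 680 / 1482 = 0.4588
Difference = 45.88 − 40.80 = 5.08 percentage points

5.1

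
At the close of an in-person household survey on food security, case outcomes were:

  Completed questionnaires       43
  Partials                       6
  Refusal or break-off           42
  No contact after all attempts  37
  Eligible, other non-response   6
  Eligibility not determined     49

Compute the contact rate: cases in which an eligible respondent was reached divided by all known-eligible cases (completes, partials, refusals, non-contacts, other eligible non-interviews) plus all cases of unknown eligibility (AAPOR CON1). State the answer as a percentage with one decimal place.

53.0%

Top = 43 + 6 + 42 + 6 = 97
Base = 43 + 6 + 42 + 37 + 6 + 49 = 183
CON1 = 97 / 183 = 0.5301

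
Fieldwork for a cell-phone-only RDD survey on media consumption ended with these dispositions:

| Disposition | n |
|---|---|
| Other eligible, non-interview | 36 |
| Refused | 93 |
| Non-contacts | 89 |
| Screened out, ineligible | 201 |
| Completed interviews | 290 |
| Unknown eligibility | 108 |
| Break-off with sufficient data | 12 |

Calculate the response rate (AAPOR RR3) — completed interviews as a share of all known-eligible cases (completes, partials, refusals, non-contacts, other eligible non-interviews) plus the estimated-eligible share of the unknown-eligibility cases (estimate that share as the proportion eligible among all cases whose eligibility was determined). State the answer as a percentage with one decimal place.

Numerator = 290
Eligible (known) = 290 + 12 + 93 + 89 + 36 = 520
e = 520 / (520 + 201) = 520 / 721 = 0.7212
e × U = 0.7212 × 108 = 77.89
Base = 520 + 77.89 = 597.89
RR3 = 290 / 597.89 = 0.4850

48.5%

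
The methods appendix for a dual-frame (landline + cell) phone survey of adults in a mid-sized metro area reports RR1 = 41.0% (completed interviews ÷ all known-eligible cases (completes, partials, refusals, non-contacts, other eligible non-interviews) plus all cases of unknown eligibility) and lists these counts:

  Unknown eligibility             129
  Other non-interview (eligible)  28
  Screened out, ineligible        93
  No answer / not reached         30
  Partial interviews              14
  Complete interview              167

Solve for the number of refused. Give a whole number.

39

RR1 = 167 / D = 0.410
D = 167 / 0.410 = 407.3
Rest of base = 368
refused = 407.3 − 368 ≈ 39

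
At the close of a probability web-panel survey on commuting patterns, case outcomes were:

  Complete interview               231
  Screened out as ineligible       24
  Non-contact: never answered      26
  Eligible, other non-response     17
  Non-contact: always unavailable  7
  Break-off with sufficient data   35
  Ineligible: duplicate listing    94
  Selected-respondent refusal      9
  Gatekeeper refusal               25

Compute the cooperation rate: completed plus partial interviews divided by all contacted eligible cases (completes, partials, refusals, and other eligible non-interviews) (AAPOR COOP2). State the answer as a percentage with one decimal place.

83.9%

Declined to participate = 25 + 9 = 34
Non-contacts = 26 + 7 = 33
Not eligible = 24 + 94 = 118
Num: 231 + 35 = 266
Denom: 231 + 35 + 34 + 17 = 317
COOP2 = 266 / 317 = 0.8391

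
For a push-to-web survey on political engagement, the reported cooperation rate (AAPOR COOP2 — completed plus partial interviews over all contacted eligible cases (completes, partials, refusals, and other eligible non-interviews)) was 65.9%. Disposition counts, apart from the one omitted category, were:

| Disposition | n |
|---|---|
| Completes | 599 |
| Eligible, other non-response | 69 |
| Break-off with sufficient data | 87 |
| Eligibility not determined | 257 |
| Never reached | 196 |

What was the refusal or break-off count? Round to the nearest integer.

Numerator = 599 + 87 = 686
COOP2 = 686 / D = 0.659
D = 686 / 0.659 = 1041.0
Rest of base = 755
refusal or break-off = 1041.0 − 755 ≈ 286

286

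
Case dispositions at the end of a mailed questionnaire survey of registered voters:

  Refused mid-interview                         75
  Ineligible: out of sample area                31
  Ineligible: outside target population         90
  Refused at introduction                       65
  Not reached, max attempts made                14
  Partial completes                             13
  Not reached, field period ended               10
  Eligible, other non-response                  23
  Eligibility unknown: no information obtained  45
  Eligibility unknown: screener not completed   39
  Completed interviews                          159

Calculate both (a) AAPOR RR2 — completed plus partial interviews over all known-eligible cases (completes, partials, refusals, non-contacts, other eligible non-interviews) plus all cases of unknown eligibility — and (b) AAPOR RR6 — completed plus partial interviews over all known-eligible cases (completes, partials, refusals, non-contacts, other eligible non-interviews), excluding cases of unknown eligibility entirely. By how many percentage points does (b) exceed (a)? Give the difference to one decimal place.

9.1

Declined to participate = 65 + 75 = 140
No answer / not reached = 10 + 14 = 24
Eligibility not determined = 39 + 45 = 84
Not eligible = 90 + 31 = 121
Top: 159 + 13 = 172
Base: 159 + 13 + 140 + 24 + 23 + 84 = 443
RR2 = 172 / 443 = 0.3883
Base: 159 + 13 + 140 + 24 + 23 = 359
RR6 = 172 / 359 = 0.4791
Difference = 47.91 − 38.83 = 9.08 percentage points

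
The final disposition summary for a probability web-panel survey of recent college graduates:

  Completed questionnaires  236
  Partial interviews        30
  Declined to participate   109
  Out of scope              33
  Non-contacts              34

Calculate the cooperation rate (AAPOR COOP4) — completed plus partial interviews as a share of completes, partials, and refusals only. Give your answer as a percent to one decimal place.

70.9%

Num = 236 + 30 = 266
Base = 236 + 30 + 109 = 375
COOP4 = 266 / 375 = 0.7093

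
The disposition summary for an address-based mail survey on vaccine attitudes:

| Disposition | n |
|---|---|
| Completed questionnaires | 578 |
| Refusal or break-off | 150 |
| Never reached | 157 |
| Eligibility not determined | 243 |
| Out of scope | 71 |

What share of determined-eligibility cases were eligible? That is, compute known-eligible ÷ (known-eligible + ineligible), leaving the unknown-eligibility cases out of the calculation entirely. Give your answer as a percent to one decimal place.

Eligible (known): 578 + 150 + 157 = 885
e = 885 / (885 + 71) = 885 / 956 = 0.9257

92.6%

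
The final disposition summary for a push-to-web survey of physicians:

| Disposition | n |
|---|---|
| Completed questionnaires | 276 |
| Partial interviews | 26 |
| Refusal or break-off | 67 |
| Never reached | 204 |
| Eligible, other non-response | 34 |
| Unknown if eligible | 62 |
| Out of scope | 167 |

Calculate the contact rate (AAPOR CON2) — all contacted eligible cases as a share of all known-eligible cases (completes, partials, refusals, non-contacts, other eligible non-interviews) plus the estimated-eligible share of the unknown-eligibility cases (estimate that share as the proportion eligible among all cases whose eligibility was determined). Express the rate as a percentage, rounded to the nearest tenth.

Top → 276 + 26 + 67 + 34 = 403
Known eligible → 276 + 26 + 67 + 204 + 34 = 607
e = 607 / (607 + 167) = 607 / 774 = 0.7842
e × U → 0.7842 × 62 = 48.62
Denominator → 607 + 48.62 = 655.62
CON2 = 403 / 655.62 = 0.6147

61.5%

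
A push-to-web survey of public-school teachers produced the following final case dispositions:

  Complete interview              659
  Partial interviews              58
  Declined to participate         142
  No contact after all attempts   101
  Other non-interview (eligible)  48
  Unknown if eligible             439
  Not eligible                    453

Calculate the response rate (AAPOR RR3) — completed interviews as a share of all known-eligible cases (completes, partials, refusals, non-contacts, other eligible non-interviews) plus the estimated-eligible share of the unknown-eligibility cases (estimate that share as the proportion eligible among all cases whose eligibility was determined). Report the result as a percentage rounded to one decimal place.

Top → 659
Determined eligible → 659 + 58 + 142 + 101 + 48 = 1008
e = 1008 / (1008 + 453) = 1008 / 1461 = 0.6899
Estimated eligible among unknowns → 0.6899 × 439 = 302.87
Denom → 1008 + 302.87 = 1310.87
RR3 = 659 / 1310.87 = 0.5027

50.3%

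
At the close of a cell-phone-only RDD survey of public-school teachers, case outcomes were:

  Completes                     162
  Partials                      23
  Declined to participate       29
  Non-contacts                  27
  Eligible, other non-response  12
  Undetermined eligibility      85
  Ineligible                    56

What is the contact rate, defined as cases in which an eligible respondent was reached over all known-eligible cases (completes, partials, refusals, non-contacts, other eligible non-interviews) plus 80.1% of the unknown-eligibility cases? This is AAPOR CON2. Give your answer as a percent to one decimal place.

70.4%

Top: 162 + 23 + 29 + 12 = 226
Determined eligible: 162 + 23 + 29 + 27 + 12 = 253
Eligible share of unknowns: 0.8010 × 85 = 68.09
Denominator: 253 + 68.09 = 321.09
CON2 = 226 / 321.09 = 0.7039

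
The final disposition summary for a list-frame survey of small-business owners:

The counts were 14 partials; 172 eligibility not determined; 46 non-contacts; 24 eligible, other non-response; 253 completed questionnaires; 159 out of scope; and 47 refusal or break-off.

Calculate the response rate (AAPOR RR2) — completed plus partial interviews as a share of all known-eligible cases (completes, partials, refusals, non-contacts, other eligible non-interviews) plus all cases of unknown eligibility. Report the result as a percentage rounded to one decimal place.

Top = 253 + 14 = 267
Denominator = 253 + 14 + 47 + 46 + 24 + 172 = 556
RR2 = 267 / 556 = 0.4802

48.0%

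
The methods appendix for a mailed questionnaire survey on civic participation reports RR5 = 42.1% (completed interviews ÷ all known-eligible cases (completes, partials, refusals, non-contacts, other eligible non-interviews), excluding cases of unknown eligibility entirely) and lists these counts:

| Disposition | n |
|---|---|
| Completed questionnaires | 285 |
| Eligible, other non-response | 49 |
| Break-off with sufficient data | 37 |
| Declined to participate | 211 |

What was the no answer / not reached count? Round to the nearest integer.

RR5 = 285 / D = 0.421
D = 285 / 0.421 = 677.0
Other denominator terms total 582
no answer / not reached = 677.0 − 582 ≈ 95

95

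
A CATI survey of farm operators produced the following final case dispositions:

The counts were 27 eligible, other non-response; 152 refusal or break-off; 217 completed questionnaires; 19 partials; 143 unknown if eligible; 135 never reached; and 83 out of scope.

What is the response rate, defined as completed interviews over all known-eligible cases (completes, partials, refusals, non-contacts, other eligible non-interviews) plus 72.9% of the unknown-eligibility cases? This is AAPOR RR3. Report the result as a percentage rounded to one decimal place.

Numerator: 217
Eligible (known): 217 + 19 + 152 + 135 + 27 = 550
e × U: 0.7290 × 143 = 104.25
Denominator: 550 + 104.25 = 654.25
RR3 = 217 / 654.25 = 0.3317

33.2%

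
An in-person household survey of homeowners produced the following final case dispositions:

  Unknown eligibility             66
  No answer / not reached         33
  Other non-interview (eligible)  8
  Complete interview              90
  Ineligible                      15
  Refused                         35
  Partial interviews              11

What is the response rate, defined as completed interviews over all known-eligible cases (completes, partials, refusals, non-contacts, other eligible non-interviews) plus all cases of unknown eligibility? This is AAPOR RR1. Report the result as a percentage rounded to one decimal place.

Top → 90
Denom → 90 + 11 + 35 + 33 + 8 + 66 = 243
RR1 = 90 / 243 = 0.3704

37.0%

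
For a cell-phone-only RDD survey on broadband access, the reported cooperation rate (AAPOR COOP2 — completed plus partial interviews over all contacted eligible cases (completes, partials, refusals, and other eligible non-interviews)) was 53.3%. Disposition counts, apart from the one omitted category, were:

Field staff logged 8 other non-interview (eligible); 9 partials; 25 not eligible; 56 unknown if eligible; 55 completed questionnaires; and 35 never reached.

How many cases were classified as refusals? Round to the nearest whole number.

48

Num: 55 + 9 = 64
COOP2 = 64 / D = 0.533
D = 64 / 0.533 = 120.1
Remaining denominator categories sum to 72
refusals = 120.1 − 72 ≈ 48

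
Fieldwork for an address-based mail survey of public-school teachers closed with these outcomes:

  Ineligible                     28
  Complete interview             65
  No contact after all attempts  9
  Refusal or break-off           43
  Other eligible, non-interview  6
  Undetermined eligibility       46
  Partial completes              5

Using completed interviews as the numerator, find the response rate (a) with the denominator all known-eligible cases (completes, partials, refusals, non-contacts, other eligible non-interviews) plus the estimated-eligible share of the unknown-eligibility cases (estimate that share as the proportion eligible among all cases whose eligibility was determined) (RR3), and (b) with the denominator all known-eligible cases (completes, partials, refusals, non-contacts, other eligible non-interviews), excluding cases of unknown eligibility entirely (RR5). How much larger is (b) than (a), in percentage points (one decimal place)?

11.6

Numerator = 65
Known eligible = 65 + 5 + 43 + 9 + 6 = 128
e = 128 / (128 + 28) = 128 / 156 = 0.8205
e × U = 0.8205 × 46 = 37.74
Base = 128 + 37.74 = 165.74
RR3 = 65 / 165.74 = 0.3922
Base = 65 + 5 + 43 + 9 + 6 = 128
RR5 = 65 / 128 = 0.5078
Difference = 50.78 − 39.22 = 11.56 percentage points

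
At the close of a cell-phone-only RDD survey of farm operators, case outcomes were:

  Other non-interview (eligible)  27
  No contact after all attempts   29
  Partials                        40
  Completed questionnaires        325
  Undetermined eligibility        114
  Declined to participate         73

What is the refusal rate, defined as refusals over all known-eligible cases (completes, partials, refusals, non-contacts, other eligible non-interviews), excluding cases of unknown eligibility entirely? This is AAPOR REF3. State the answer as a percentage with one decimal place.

14.8%

Top = 73
Denominator = 325 + 40 + 73 + 29 + 27 = 494
REF3 = 73 / 494 = 0.1478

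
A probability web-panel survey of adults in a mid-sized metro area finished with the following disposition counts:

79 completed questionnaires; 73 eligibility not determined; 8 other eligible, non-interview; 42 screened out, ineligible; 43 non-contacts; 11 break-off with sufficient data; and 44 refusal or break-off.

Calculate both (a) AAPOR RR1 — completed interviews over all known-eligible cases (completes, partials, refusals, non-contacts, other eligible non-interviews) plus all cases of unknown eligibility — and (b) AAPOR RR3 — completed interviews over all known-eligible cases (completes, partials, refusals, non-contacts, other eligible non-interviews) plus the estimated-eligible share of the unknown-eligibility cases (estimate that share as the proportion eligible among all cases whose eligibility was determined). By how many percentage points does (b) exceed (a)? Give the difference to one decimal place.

Numerator = 79
Denominator = 79 + 11 + 44 + 43 + 8 + 73 = 258
RR1 = 79 / 258 = 0.3062
Determined eligible = 79 + 11 + 44 + 43 + 8 = 185
e = 185 / (185 + 42) = 185 / 227 = 0.8150
Eligible share of unknowns = 0.8150 × 73 = 59.49
Denominator = 185 + 59.49 = 244.49
RR3 = 79 / 244.49 = 0.3231
Difference = 32.31 − 30.62 = 1.69 percentage points

1.7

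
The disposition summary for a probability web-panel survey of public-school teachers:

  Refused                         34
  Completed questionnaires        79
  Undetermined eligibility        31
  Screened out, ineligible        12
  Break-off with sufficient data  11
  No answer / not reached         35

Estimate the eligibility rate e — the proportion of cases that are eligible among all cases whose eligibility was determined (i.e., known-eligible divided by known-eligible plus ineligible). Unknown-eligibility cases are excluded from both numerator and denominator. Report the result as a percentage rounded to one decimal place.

Determined eligible → 79 + 11 + 34 + 35 = 159
e = 159 / (159 + 12) = 159 / 171 = 0.9298

93.0%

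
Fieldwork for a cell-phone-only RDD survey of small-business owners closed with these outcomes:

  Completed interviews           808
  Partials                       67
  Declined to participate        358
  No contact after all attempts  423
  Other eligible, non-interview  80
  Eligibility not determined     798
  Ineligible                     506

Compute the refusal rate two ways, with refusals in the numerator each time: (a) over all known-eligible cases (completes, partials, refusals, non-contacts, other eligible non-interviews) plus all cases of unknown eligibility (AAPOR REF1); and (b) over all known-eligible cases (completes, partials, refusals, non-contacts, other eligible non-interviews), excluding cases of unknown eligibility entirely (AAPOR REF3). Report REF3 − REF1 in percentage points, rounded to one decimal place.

Top = 358
Base = 808 + 67 + 358 + 423 + 80 + 798 = 2534
REF1 = 358 / 2534 = 0.1413
Base = 808 + 67 + 358 + 423 + 80 = 1736
REF3 = 358 / 1736 = 0.2062
Difference = 20.62 − 14.13 = 6.49 percentage points

6.5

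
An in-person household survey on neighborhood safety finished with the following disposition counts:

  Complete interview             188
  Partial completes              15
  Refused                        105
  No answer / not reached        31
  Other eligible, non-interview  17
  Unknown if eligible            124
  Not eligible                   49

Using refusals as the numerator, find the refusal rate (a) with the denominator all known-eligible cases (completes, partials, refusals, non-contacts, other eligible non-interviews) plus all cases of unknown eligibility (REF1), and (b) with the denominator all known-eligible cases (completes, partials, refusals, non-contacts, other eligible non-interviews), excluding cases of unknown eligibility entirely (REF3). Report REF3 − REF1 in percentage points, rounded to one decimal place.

Numerator: 105
Denominator: 188 + 15 + 105 + 31 + 17 + 124 = 480
REF1 = 105 / 480 = 0.2188
Denominator: 188 + 15 + 105 + 31 + 17 = 356
REF3 = 105 / 356 = 0.2949
Difference = 29.49 − 21.88 = 7.61 percentage points

7.6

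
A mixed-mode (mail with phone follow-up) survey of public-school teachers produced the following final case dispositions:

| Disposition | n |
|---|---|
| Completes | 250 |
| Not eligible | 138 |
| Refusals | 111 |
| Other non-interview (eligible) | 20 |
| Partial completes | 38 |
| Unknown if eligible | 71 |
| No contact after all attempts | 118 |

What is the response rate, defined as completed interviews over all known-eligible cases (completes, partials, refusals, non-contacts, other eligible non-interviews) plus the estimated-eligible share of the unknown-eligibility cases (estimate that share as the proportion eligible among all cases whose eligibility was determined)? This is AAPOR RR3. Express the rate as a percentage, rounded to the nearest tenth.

42.1%

Top: 250
Known eligible: 250 + 38 + 111 + 118 + 20 = 537
e = 537 / (537 + 138) = 537 / 675 = 0.7956
e × U: 0.7956 × 71 = 56.49
Base: 537 + 56.49 = 593.49
RR3 = 250 / 593.49 = 0.4212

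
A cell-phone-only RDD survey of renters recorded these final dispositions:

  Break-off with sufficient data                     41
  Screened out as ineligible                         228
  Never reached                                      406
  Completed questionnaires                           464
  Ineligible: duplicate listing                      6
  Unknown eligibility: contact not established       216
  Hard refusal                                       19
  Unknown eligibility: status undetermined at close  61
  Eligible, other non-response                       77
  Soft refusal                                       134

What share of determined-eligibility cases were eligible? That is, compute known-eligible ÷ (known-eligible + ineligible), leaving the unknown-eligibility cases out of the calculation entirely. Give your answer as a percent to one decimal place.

Refusal or break-off = 19 + 134 = 153
Eligibility not determined = 216 + 61 = 277
Not eligible = 228 + 6 = 234
Eligible (known) → 464 + 41 + 153 + 406 + 77 = 1141
e = 1141 / (1141 + 234) = 1141 / 1375 = 0.8298

83.0%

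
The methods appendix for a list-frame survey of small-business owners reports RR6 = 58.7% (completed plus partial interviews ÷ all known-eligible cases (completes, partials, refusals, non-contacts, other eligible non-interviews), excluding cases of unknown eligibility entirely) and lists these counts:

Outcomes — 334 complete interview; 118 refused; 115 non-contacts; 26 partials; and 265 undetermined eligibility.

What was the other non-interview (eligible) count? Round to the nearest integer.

20

Num: 334 + 26 = 360
RR6 = 360 / D = 0.587
D = 360 / 0.587 = 613.3
Rest of base = 593
other non-interview (eligible) = 613.3 − 593 ≈ 20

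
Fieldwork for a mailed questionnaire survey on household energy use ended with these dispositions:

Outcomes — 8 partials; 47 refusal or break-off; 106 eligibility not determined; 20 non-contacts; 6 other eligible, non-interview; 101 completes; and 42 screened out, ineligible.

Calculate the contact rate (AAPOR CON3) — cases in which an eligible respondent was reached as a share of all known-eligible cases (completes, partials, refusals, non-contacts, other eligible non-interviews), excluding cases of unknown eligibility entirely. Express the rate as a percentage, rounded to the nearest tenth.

89.0%

Top → 101 + 8 + 47 + 6 = 162
Denom → 101 + 8 + 47 + 20 + 6 = 182
CON3 = 162 / 182 = 0.8901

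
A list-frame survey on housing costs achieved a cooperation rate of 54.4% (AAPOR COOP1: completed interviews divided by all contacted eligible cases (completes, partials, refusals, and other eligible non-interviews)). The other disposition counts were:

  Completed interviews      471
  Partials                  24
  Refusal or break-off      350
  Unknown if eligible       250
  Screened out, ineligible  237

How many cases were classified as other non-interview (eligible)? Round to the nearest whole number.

COOP1 = 471 / D = 0.544
D = 471 / 0.544 = 865.8
Remaining denominator categories sum to 845
other non-interview (eligible) = 865.8 − 845 ≈ 21

21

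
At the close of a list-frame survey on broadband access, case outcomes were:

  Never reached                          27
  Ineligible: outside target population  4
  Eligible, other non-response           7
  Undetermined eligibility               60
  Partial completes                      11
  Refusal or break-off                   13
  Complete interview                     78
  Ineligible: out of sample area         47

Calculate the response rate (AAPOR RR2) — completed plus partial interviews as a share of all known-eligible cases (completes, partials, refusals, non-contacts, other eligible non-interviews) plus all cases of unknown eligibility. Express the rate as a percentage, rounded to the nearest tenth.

45.4%

Out of scope = 4 + 47 = 51
Num → 78 + 11 = 89
Base → 78 + 11 + 13 + 27 + 7 + 60 = 196
RR2 = 89 / 196 = 0.4541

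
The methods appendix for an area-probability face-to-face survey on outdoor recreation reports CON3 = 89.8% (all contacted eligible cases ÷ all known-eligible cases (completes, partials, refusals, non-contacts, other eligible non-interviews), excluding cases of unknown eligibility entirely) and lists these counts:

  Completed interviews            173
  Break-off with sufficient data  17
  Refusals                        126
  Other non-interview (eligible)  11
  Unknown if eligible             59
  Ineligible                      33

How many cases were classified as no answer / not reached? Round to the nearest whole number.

37

Numerator: 173 + 17 + 126 + 11 = 327
CON3 = 327 / D = 0.898
D = 327 / 0.898 = 364.1
Other denominator terms total 327
no answer / not reached = 364.1 − 327 ≈ 37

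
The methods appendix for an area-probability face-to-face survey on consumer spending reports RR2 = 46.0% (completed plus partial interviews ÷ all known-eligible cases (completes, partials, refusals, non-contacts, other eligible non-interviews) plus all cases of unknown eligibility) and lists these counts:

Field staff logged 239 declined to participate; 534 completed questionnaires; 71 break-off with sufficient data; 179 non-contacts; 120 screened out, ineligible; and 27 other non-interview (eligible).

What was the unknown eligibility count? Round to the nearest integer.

265

Num = 534 + 71 = 605
RR2 = 605 / D = 0.460
D = 605 / 0.460 = 1315.2
Other denominator terms total 1050
unknown eligibility = 1315.2 − 1050 ≈ 265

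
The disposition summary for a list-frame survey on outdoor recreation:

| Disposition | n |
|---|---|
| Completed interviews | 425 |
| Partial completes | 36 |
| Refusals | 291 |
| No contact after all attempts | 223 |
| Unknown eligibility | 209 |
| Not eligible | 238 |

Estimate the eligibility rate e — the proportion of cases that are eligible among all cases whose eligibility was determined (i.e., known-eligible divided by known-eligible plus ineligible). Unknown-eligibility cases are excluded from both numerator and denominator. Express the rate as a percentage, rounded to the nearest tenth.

Known eligible → 425 + 36 + 291 + 223 = 975
e = 975 / (975 + 238) = 975 / 1213 = 0.8038

80.4%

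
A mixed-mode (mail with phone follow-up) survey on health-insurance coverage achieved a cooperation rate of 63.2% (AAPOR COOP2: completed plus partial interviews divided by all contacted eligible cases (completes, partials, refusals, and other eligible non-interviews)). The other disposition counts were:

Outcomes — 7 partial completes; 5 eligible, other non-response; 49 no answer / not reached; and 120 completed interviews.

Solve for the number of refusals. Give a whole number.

69

Top = 120 + 7 = 127
COOP2 = 127 / D = 0.632
D = 127 / 0.632 = 200.9
Rest of base = 132
refusals = 200.9 − 132 ≈ 69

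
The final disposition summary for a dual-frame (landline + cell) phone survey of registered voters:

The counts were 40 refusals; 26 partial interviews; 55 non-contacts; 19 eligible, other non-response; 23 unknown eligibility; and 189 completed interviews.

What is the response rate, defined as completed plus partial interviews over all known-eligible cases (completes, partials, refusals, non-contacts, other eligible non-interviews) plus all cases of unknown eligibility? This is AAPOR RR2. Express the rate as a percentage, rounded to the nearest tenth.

61.1%

Numerator = 189 + 26 = 215
Base = 189 + 26 + 40 + 55 + 19 + 23 = 352
RR2 = 215 / 352 = 0.6108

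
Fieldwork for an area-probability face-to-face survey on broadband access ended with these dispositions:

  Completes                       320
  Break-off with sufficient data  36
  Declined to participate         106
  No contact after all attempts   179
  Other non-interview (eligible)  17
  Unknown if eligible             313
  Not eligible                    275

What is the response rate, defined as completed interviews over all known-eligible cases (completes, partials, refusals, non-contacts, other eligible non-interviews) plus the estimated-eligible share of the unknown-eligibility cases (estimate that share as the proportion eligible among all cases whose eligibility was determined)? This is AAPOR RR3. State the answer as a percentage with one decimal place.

Numerator: 320
Eligible (known): 320 + 36 + 106 + 179 + 17 = 658
e = 658 / (658 + 275) = 658 / 933 = 0.7053
e × U: 0.7053 × 313 = 220.76
Denominator: 658 + 220.76 = 878.76
RR3 = 320 / 878.76 = 0.3641

36.4%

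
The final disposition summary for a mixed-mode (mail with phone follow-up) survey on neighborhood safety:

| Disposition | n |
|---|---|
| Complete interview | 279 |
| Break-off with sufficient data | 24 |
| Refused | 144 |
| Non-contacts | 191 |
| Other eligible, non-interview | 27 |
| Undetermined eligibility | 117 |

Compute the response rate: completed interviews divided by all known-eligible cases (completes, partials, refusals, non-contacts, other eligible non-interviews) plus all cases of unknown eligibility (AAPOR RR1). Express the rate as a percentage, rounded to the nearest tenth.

Num = 279
Denominator = 279 + 24 + 144 + 191 + 27 + 117 = 782
RR1 = 279 / 782 = 0.3568

35.7%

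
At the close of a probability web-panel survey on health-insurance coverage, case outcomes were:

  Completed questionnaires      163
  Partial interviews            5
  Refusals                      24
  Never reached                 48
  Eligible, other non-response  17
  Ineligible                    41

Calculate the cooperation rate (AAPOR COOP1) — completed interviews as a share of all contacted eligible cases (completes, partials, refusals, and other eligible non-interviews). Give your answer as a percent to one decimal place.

78.0%

Top: 163
Denom: 163 + 5 + 24 + 17 = 209
COOP1 = 163 / 209 = 0.7799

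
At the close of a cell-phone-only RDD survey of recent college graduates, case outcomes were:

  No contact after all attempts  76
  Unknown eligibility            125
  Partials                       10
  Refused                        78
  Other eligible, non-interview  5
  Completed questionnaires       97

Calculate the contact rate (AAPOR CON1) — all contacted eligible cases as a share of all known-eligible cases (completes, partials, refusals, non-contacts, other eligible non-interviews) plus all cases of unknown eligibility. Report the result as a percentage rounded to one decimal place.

48.6%

Top → 97 + 10 + 78 + 5 = 190
Denominator → 97 + 10 + 78 + 76 + 5 + 125 = 391
CON1 = 190 / 391 = 0.4859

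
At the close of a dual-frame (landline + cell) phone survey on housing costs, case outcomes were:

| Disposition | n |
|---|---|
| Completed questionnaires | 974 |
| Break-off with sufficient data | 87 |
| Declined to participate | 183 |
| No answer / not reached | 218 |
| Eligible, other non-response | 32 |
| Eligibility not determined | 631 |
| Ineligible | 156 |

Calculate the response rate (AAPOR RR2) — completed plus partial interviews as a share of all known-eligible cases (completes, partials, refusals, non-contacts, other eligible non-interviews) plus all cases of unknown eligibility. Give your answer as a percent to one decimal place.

Num → 974 + 87 = 1061
Denominator → 974 + 87 + 183 + 218 + 32 + 631 = 2125
RR2 = 1061 / 2125 = 0.4993

49.9%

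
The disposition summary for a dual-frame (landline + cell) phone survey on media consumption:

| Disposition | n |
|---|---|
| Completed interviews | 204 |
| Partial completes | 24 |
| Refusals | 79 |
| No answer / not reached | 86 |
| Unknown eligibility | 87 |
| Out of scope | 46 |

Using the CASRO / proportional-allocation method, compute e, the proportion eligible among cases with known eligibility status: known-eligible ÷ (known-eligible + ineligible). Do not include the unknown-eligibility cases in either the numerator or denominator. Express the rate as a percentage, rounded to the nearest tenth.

Determined eligible: 204 + 24 + 79 + 86 = 393
e = 393 / (393 + 46) = 393 / 439 = 0.8952

89.5%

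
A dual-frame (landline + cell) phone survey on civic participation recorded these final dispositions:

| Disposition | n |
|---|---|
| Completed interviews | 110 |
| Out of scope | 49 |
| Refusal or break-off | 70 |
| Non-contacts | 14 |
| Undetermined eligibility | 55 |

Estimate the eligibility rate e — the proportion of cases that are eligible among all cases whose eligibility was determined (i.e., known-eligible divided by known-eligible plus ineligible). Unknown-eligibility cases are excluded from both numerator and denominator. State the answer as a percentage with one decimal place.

Known eligible → 110 + 70 + 14 = 194
e = 194 / (194 + 49) = 194 / 243 = 0.7984

79.8%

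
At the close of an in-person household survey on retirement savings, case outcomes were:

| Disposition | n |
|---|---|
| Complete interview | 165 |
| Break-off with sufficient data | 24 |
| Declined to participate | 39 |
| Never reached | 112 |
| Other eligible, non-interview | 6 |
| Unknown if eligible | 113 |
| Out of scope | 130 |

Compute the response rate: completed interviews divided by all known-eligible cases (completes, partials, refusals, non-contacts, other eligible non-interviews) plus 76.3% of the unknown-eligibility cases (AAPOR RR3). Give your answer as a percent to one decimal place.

Top: 165
Determined eligible: 165 + 24 + 39 + 112 + 6 = 346
Estimated eligible among unknowns: 0.7630 × 113 = 86.22
Base: 346 + 86.22 = 432.22
RR3 = 165 / 432.22 = 0.3818

38.2%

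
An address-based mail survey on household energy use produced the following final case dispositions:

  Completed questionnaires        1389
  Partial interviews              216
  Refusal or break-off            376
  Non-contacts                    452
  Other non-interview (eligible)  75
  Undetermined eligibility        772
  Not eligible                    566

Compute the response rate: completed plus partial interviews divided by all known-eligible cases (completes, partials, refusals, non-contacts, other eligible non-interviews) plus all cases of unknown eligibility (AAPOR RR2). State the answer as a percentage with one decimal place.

Num: 1389 + 216 = 1605
Base: 1389 + 216 + 376 + 452 + 75 + 772 = 3280
RR2 = 1605 / 3280 = 0.4893

48.9%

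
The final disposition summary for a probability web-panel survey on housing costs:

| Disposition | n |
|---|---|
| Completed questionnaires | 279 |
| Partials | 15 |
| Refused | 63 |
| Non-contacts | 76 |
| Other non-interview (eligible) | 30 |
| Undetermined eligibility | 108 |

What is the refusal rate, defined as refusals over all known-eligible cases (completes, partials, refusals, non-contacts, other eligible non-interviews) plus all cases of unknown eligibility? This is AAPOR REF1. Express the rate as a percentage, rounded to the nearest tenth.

Num = 63
Base = 279 + 15 + 63 + 76 + 30 + 108 = 571
REF1 = 63 / 571 = 0.1103

11.0%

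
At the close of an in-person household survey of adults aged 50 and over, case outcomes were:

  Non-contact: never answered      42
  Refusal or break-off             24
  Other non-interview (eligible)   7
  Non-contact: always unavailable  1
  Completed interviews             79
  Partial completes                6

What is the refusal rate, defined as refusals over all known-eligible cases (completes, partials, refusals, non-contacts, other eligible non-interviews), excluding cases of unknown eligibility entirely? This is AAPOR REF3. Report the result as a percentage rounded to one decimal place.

Non-contacts = 42 + 1 = 43
Numerator = 24
Denom = 79 + 6 + 24 + 43 + 7 = 159
REF3 = 24 / 159 = 0.1509

15.1%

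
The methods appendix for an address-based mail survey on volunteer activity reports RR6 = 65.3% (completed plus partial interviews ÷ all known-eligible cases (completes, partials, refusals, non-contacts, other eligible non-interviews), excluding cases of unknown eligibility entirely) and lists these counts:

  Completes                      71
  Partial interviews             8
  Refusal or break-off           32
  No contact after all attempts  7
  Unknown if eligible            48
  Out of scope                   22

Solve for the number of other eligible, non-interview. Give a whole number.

3

Numerator: 71 + 8 = 79
RR6 = 79 / D = 0.653
D = 79 / 0.653 = 121.0
Remaining denominator categories sum to 118
other eligible, non-interview = 121.0 − 118 ≈ 3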